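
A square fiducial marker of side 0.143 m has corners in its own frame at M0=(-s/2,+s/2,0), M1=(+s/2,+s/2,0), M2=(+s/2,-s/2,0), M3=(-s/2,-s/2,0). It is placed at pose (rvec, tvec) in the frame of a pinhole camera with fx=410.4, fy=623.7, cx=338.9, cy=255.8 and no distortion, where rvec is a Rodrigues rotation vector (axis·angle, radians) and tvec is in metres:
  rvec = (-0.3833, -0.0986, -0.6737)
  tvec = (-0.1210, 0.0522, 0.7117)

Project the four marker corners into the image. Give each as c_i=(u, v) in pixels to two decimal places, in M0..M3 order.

Intrinsics K: fx=410.4, fy=623.7, cx=338.9, cy=255.8
Marker side s = 0.143 m; corners in marker frame (Z=0):
  M0 = (-0.0715, +0.0715, 0)
  M1 = (+0.0715, +0.0715, 0)
  M2 = (+0.0715, -0.0715, 0)
  M3 = (-0.0715, -0.0715, 0)
rvec = (-0.3833, -0.0986, -0.6737), |rvec| = θ = 0.78135 rad = 44.768°
Rodrigues: sinθ=0.70424, 1−cosθ=0.29004; R = I + sinθ·[k]× + (1−cosθ)·[k]×²:
    [+0.77976 +0.62517 +0.03381]
    [-0.58926 +0.71458 +0.37703]
    [+0.21155 -0.31391 +0.92558]
t = (-0.1210, 0.0522, 0.7117) m
M0: Pc = R·M0+t = (-0.13205, +0.14542, +0.67413); u = 410.4·(-0.13205)/0.67413 + 338.9 = 258.5079, v = 623.7·(+0.14542)/0.67413 + 255.8 = 390.3456
M1: Pc = R·M1+t = (-0.02055, +0.06116, +0.70438); u = 410.4·(-0.02055)/0.70438 + 338.9 = 326.9280, v = 623.7·(+0.06116)/0.70438 + 255.8 = 309.9552
M2: Pc = R·M2+t = (-0.10995, -0.04102, +0.74927); u = 410.4·(-0.10995)/0.74927 + 338.9 = 278.6786, v = 623.7·(-0.04102)/0.74927 + 255.8 = 221.6509
M3: Pc = R·M3+t = (-0.22145, +0.04324, +0.71902); u = 410.4·(-0.22145)/0.71902 + 338.9 = 212.5001, v = 623.7·(+0.04324)/0.71902 + 255.8 = 293.3072

c0=(258.51, 390.35) c1=(326.93, 309.96) c2=(278.68, 221.65) c3=(212.50, 293.31)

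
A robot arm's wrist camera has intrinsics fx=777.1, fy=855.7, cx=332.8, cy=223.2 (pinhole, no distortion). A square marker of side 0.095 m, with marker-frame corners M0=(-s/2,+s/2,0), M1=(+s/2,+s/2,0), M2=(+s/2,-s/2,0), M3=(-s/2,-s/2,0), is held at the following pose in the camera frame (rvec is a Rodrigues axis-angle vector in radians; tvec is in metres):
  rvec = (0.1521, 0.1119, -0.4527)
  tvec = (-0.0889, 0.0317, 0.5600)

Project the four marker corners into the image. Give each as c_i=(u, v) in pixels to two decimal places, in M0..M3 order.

c0=(183.09, 363.93) c1=(297.47, 305.30) c2=(236.99, 175.15) c3=(121.70, 238.09)

Intrinsics K: fx=777.1, fy=855.7, cx=332.8, cy=223.2
Marker side s = 0.095 m; corners in marker frame (Z=0):
  M0 = (-0.0475, +0.0475, 0)
  M1 = (+0.0475, +0.0475, 0)
  M2 = (+0.0475, -0.0475, 0)
  M3 = (-0.0475, -0.0475, 0)
rvec = (0.1521, 0.1119, -0.4527), |rvec| = θ = 0.49050 rad = 28.104°
Rodrigues: sinθ=0.47107, 1−cosθ=0.11790; R = I + sinθ·[k]× + (1−cosθ)·[k]×²:
    [+0.89343 +0.44311 +0.07372]
    [-0.42642 +0.88823 -0.17090]
    [-0.14121 +0.12125 +0.98253]
t = (-0.0889, 0.0317, 0.5600) m
M0: Pc = R·M0+t = (-0.11029, +0.09415, +0.57247); u = 777.1·(-0.11029)/0.57247 + 332.8 = 183.0851, v = 855.7·(+0.09415)/0.57247 + 223.2 = 363.9258
M1: Pc = R·M1+t = (-0.02541, +0.05364, +0.55905); u = 777.1·(-0.02541)/0.55905 + 332.8 = 297.4731, v = 855.7·(+0.05364)/0.55905 + 223.2 = 305.2966
M2: Pc = R·M2+t = (-0.06751, -0.03075, +0.54753); u = 777.1·(-0.06751)/0.54753 + 332.8 = 236.9856, v = 855.7·(-0.03075)/0.54753 + 223.2 = 175.1491
M3: Pc = R·M3+t = (-0.15239, +0.00976, +0.56095); u = 777.1·(-0.15239)/0.56095 + 332.8 = 121.6952, v = 855.7·(+0.00976)/0.56095 + 223.2 = 238.0947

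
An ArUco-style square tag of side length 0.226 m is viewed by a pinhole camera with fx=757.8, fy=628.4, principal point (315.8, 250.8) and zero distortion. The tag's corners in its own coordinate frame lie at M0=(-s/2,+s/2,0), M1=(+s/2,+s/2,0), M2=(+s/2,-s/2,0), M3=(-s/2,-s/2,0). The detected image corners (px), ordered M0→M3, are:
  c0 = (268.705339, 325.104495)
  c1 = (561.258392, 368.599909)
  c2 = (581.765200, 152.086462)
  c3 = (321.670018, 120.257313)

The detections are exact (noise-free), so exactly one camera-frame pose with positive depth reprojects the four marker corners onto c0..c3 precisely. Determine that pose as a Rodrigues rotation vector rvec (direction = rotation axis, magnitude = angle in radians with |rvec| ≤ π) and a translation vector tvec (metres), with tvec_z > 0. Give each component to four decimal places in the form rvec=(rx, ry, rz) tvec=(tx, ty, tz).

Intrinsics K: fx=757.8, fy=628.4, cx=315.8, cy=250.8
Marker side s = 0.226 m; corners in marker frame (Z=0):
  M0 = (-0.1130, +0.1130, 0)
  M1 = (+0.1130, +0.1130, 0)
  M2 = (+0.1130, -0.1130, 0)
  M3 = (-0.1130, -0.1130, 0)
Detected image corners:
  c0 = (268.705339, 325.104495) px
  c1 = (561.258392, 368.599909) px
  c2 = (581.765200, 152.086462) px
  c3 = (321.670018, 120.257313) px
Planar DLT: solve 8×8 A·h = b for H (H[2,2]=1):
  H  [+1153.91038 -397.54541 +432.14991]
  H  [+129.19112 +801.48466 +234.77398]
  H  [-0.14858 -0.53950 +1.00000]
B = K⁻¹H; ‖b₁‖=1.613469, ‖b₂‖=1.613469; λ = 2/(‖b₁‖+‖b₂‖) = 0.619783, sign → tz>0 ⇒ λ=+0.619783
r₁ = λ·B[:,0] = (+0.98212,+0.16417,-0.09208); r₂ = λ·B[:,1] = (-0.18580,+0.92394,-0.33437)
r₃ = r₁×r₂ = (+0.03019,+0.34550,+0.93793); SVD([r₁ r₂ r₃]) → R = UVᵀ:
  R  [+0.98212 -0.18580 +0.03019]
  R  [+0.16417 +0.92394 +0.34550]
  R  [-0.09208 -0.33437 +0.93793]
t = (+0.09516, -0.01581, +0.61978) m
tr R = 2.844001; θ = arccos((tr R − 1)/2) = 0.397581 rad = 22.780°
axis k = ((R−Rᵀ)₃₂, (R−Rᵀ)₁₃, (R−Rᵀ)₂₁) / (2 sinθ) = (-0.877966, +0.157895, +0.451934)
rvec = θ·k = (-0.349062, +0.062776, +0.179680)

rvec=(-0.3491, 0.0628, 0.1797) tvec=(0.0952, -0.0158, 0.6198)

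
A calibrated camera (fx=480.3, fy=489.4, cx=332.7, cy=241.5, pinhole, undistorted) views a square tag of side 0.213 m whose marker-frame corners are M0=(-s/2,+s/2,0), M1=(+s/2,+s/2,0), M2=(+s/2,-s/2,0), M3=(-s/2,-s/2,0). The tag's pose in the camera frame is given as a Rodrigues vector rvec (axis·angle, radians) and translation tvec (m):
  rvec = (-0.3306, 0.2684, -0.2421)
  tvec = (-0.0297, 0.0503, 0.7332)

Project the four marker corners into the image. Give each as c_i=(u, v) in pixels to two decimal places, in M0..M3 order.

Intrinsics K: fx=480.3, fy=489.4, cx=332.7, cy=241.5
Marker side s = 0.213 m; corners in marker frame (Z=0):
  M0 = (-0.1065, +0.1065, 0)
  M1 = (+0.1065, +0.1065, 0)
  M2 = (+0.1065, -0.1065, 0)
  M3 = (-0.1065, -0.1065, 0)
rvec = (-0.3306, 0.2684, -0.2421), |rvec| = θ = 0.48984 rad = 28.066°
Rodrigues: sinθ=0.47049, 1−cosθ=0.11759; R = I + sinθ·[k]× + (1−cosθ)·[k]×²:
    [+0.93597 +0.18905 +0.29702]
    [-0.27602 +0.91771 +0.28569]
    [-0.21857 -0.34938 +0.91113]
t = (-0.0297, 0.0503, 0.7332) m
M0: Pc = R·M0+t = (-0.10925, +0.17743, +0.71927); u = 480.3·(-0.10925)/0.71927 + 332.7 = 259.7488, v = 489.4·(+0.17743)/0.71927 + 241.5 = 362.2274
M1: Pc = R·M1+t = (+0.09011, +0.11864, +0.67271); u = 480.3·(+0.09011)/0.67271 + 332.7 = 397.0393, v = 489.4·(+0.11864)/0.67271 + 241.5 = 327.8109
M2: Pc = R·M2+t = (+0.04985, -0.07683, +0.74713); u = 480.3·(+0.04985)/0.74713 + 332.7 = 364.7448, v = 489.4·(-0.07683)/0.74713 + 241.5 = 191.1718
M3: Pc = R·M3+t = (-0.14951, -0.01804, +0.79369); u = 480.3·(-0.14951)/0.79369 + 332.7 = 242.2213, v = 489.4·(-0.01804)/0.79369 + 241.5 = 230.3762

c0=(259.75, 362.23) c1=(397.04, 327.81) c2=(364.74, 191.17) c3=(242.22, 230.38)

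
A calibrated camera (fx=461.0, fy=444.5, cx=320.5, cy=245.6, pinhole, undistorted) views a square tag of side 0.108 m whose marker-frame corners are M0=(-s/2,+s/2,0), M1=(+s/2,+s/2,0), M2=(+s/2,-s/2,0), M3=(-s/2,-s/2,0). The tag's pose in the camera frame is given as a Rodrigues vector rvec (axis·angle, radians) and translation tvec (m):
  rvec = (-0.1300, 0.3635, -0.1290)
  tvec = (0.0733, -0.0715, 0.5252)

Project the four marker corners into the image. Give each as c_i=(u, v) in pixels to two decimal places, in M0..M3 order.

c0=(345.26, 237.01) c1=(439.67, 222.03) c2=(426.04, 131.04) c3=(335.32, 151.72)

Intrinsics K: fx=461.0, fy=444.5, cx=320.5, cy=245.6
Marker side s = 0.108 m; corners in marker frame (Z=0):
  M0 = (-0.0540, +0.0540, 0)
  M1 = (+0.0540, +0.0540, 0)
  M2 = (+0.0540, -0.0540, 0)
  M3 = (-0.0540, -0.0540, 0)
rvec = (-0.1300, 0.3635, -0.1290), |rvec| = θ = 0.40703 rad = 23.321°
Rodrigues: sinθ=0.39588, 1−cosθ=0.08170; R = I + sinθ·[k]× + (1−cosθ)·[k]×²:
    [+0.92663 +0.10216 +0.36182]
    [-0.14877 +0.98346 +0.10332]
    [-0.34528 -0.14956 +0.92651]
t = (0.0733, -0.0715, 0.5252) m
M0: Pc = R·M0+t = (+0.02878, -0.01036, +0.53577); u = 461.0·(+0.02878)/0.53577 + 320.5 = 345.2624, v = 444.5·(-0.01036)/0.53577 + 245.6 = 237.0052
M1: Pc = R·M1+t = (+0.12886, -0.02643, +0.49848); u = 461.0·(+0.12886)/0.49848 + 320.5 = 439.6670, v = 444.5·(-0.02643)/0.49848 + 245.6 = 222.0349
M2: Pc = R·M2+t = (+0.11782, -0.13264, +0.51463); u = 461.0·(+0.11782)/0.51463 + 320.5 = 426.0428, v = 444.5·(-0.13264)/0.51463 + 245.6 = 131.0352
M3: Pc = R·M3+t = (+0.01774, -0.11657, +0.55192); u = 461.0·(+0.01774)/0.55192 + 320.5 = 335.3216, v = 444.5·(-0.11657)/0.55192 + 245.6 = 151.7156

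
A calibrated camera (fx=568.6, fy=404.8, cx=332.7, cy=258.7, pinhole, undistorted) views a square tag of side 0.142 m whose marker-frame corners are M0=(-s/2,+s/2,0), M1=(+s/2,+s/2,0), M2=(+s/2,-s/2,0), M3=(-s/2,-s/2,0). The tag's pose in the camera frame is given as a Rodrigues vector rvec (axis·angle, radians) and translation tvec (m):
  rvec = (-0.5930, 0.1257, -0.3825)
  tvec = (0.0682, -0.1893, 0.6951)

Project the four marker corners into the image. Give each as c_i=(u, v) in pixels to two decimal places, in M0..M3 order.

Intrinsics K: fx=568.6, fy=404.8, cx=332.7, cy=258.7
Marker side s = 0.142 m; corners in marker frame (Z=0):
  M0 = (-0.0710, +0.0710, 0)
  M1 = (+0.0710, +0.0710, 0)
  M2 = (+0.0710, -0.0710, 0)
  M3 = (-0.0710, -0.0710, 0)
rvec = (-0.5930, 0.1257, -0.3825), |rvec| = θ = 0.71677 rad = 41.068°
Rodrigues: sinθ=0.65695, 1−cosθ=0.24607; R = I + sinθ·[k]× + (1−cosθ)·[k]×²:
    [+0.92236 +0.31488 +0.22385]
    [-0.38628 +0.76150 +0.52048]
    [-0.00657 -0.56654 +0.82401]
t = (0.0682, -0.1893, 0.6951) m
M0: Pc = R·M0+t = (+0.02507, -0.10781, +0.65534); u = 568.6·(+0.02507)/0.65534 + 332.7 = 354.4507, v = 404.8·(-0.10781)/0.65534 + 258.7 = 192.1081
M1: Pc = R·M1+t = (+0.15604, -0.16266, +0.65441); u = 568.6·(+0.15604)/0.65441 + 332.7 = 468.2826, v = 404.8·(-0.16266)/0.65441 + 258.7 = 158.0833
M2: Pc = R·M2+t = (+0.11133, -0.27079, +0.73486); u = 568.6·(+0.11133)/0.73486 + 332.7 = 418.8430, v = 404.8·(-0.27079)/0.73486 + 258.7 = 109.5326
M3: Pc = R·M3+t = (-0.01964, -0.21594, +0.73579); u = 568.6·(-0.01964)/0.73579 + 332.7 = 317.5198, v = 404.8·(-0.21594)/0.73579 + 258.7 = 139.8989

c0=(354.45, 192.11) c1=(468.28, 158.08) c2=(418.84, 109.53) c3=(317.52, 139.90)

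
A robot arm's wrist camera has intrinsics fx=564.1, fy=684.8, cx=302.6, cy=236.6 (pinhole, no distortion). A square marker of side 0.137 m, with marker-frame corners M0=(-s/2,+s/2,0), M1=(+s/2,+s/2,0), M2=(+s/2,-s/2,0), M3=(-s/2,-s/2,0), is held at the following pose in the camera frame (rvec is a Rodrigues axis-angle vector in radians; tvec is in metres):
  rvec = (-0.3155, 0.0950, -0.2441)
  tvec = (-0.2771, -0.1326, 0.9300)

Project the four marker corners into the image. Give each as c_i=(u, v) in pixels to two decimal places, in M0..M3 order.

c0=(99.68, 197.40) c1=(180.56, 170.93) c2=(168.03, 82.75) c3=(90.94, 108.70)

Intrinsics K: fx=564.1, fy=684.8, cx=302.6, cy=236.6
Marker side s = 0.137 m; corners in marker frame (Z=0):
  M0 = (-0.0685, +0.0685, 0)
  M1 = (+0.0685, +0.0685, 0)
  M2 = (+0.0685, -0.0685, 0)
  M3 = (-0.0685, -0.0685, 0)
rvec = (-0.3155, 0.0950, -0.2441), |rvec| = θ = 0.41006 rad = 23.495°
Rodrigues: sinθ=0.39867, 1−cosθ=0.08290; R = I + sinθ·[k]× + (1−cosθ)·[k]×²:
    [+0.96617 +0.22254 +0.13033]
    [-0.25209 +0.92155 +0.29530]
    [-0.05439 -0.31817 +0.94647]
t = (-0.2771, -0.1326, 0.9300) m
M0: Pc = R·M0+t = (-0.32804, -0.05221, +0.91193); u = 564.1·(-0.32804)/0.91193 + 302.6 = 99.6826, v = 684.8·(-0.05221)/0.91193 + 236.6 = 197.3970
M1: Pc = R·M1+t = (-0.19567, -0.08674, +0.90448); u = 564.1·(-0.19567)/0.90448 + 302.6 = 180.5638, v = 684.8·(-0.08674)/0.90448 + 236.6 = 170.9255
M2: Pc = R·M2+t = (-0.22616, -0.21299, +0.94807); u = 564.1·(-0.22616)/0.94807 + 302.6 = 168.0344, v = 684.8·(-0.21299)/0.94807 + 236.6 = 82.7519
M3: Pc = R·M3+t = (-0.35853, -0.17846, +0.95552); u = 564.1·(-0.35853)/0.95552 + 302.6 = 90.9404, v = 684.8·(-0.17846)/0.95552 + 236.6 = 108.7035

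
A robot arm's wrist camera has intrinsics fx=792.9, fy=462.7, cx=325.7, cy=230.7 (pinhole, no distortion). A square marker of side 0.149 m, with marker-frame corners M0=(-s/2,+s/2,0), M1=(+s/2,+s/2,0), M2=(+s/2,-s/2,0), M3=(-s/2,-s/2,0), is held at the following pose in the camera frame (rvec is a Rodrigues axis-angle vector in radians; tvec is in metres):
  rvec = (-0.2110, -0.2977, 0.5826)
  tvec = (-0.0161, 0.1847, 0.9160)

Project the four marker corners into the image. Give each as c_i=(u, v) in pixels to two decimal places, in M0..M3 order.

Intrinsics K: fx=792.9, fy=462.7, cx=325.7, cy=230.7
Marker side s = 0.149 m; corners in marker frame (Z=0):
  M0 = (-0.0745, +0.0745, 0)
  M1 = (+0.0745, +0.0745, 0)
  M2 = (+0.0745, -0.0745, 0)
  M3 = (-0.0745, -0.0745, 0)
rvec = (-0.2110, -0.2977, 0.5826), |rvec| = θ = 0.68744 rad = 39.387°
Rodrigues: sinθ=0.63456, 1−cosθ=0.22712; R = I + sinθ·[k]× + (1−cosθ)·[k]×²:
    [+0.79427 -0.50760 -0.33388]
    [+0.56798 +0.81547 +0.11141]
    [+0.21572 -0.27813 +0.93601]
t = (-0.0161, 0.1847, 0.9160) m
M0: Pc = R·M0+t = (-0.11309, +0.20314, +0.87921); u = 792.9·(-0.11309)/0.87921 + 325.7 = 223.7123, v = 462.7·(+0.20314)/0.87921 + 230.7 = 337.6054
M1: Pc = R·M1+t = (+0.00526, +0.28777, +0.91135); u = 792.9·(+0.00526)/0.91135 + 325.7 = 330.2741, v = 462.7·(+0.28777)/0.91135 + 230.7 = 376.8015
M2: Pc = R·M2+t = (+0.08089, +0.16626, +0.95279); u = 792.9·(+0.08089)/0.95279 + 325.7 = 393.0149, v = 462.7·(+0.16626)/0.95279 + 230.7 = 311.4409
M3: Pc = R·M3+t = (-0.03746, +0.08163, +0.92065); u = 792.9·(-0.03746)/0.92065 + 325.7 = 293.4402, v = 462.7·(+0.08163)/0.92065 + 230.7 = 271.7273

c0=(223.71, 337.61) c1=(330.27, 376.80) c2=(393.01, 311.44) c3=(293.44, 271.73)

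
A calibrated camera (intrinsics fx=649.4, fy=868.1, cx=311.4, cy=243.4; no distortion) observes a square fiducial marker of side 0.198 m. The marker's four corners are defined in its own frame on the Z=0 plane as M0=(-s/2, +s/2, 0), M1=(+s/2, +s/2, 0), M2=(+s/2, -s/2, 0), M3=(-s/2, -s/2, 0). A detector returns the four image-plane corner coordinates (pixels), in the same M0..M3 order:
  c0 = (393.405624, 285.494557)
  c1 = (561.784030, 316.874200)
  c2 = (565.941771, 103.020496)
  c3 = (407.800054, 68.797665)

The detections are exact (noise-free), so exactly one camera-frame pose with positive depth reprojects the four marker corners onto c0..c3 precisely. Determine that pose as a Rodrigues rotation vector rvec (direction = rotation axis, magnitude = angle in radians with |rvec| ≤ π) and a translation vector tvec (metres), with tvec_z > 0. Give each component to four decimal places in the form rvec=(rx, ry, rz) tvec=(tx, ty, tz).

Intrinsics K: fx=649.4, fy=868.1, cx=311.4, cy=243.4
Marker side s = 0.198 m; corners in marker frame (Z=0):
  M0 = (-0.0990, +0.0990, 0)
  M1 = (+0.0990, +0.0990, 0)
  M2 = (+0.0990, -0.0990, 0)
  M3 = (-0.0990, -0.0990, 0)
Detected image corners:
  c0 = (393.405624, 285.494557) px
  c1 = (561.784030, 316.874200) px
  c2 = (565.941771, 103.020496) px
  c3 = (407.800054, 68.797665) px
Planar DLT: solve 8×8 A·h = b for H (H[2,2]=1):
  H  [+878.71099 -196.14590 +483.29632]
  H  [+187.94142 +1027.12977 +190.42624]
  H  [+0.11397 -0.31020 +1.00000]
B = K⁻¹H; ‖b₁‖=1.316453, ‖b₂‖=1.316453; λ = 2/(‖b₁‖+‖b₂‖) = 0.759617, sign → tz>0 ⇒ λ=+0.759617
r₁ = λ·B[:,0] = (+0.98633,+0.14018,+0.08657); r₂ = λ·B[:,1] = (-0.11645,+0.96484,-0.23563)
r₃ = r₁×r₂ = (-0.11656,+0.22233,+0.96798); SVD([r₁ r₂ r₃]) → R = UVᵀ:
  R  [+0.98633 -0.11645 -0.11656]
  R  [+0.14018 +0.96484 +0.22233]
  R  [+0.08657 -0.23563 +0.96798]
t = (+0.20107, -0.04635, +0.75962) m
tr R = 2.919153; θ = arccos((tr R − 1)/2) = 0.285303 rad = 16.347°
axis k = ((R−Rᵀ)₃₂, (R−Rᵀ)₁₃, (R−Rᵀ)₂₁) / (2 sinθ) = (-0.813587, -0.360869, +0.455905)
rvec = θ·k = (-0.232119, -0.102957, +0.130071)

rvec=(-0.2321, -0.1030, 0.1301) tvec=(0.2011, -0.0464, 0.7596)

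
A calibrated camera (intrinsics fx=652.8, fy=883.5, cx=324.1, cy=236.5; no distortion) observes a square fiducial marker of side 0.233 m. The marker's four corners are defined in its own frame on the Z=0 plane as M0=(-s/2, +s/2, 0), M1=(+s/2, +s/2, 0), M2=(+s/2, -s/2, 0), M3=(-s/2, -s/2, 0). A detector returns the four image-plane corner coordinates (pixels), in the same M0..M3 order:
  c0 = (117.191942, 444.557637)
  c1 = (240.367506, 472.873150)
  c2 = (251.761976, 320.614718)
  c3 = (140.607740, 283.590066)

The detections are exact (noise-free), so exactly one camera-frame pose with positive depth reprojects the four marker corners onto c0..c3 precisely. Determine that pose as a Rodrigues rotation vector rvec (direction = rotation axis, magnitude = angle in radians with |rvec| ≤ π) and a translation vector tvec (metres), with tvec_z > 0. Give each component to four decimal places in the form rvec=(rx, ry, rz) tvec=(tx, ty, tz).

rvec=(-0.4932, -0.4788, 0.1651) tvec=(-0.2567, 0.1995, 1.2504)

Intrinsics K: fx=652.8, fy=883.5, cx=324.1, cy=236.5
Marker side s = 0.233 m; corners in marker frame (Z=0):
  M0 = (-0.1165, +0.1165, 0)
  M1 = (+0.1165, +0.1165, 0)
  M2 = (+0.1165, -0.1165, 0)
  M3 = (-0.1165, -0.1165, 0)
Detected image corners:
  c0 = (117.191942, 444.557637) px
  c1 = (240.367506, 472.873150) px
  c2 = (251.761976, 320.614718) px
  c3 = (140.607740, 283.590066) px
Planar DLT: solve 8×8 A·h = b for H (H[2,2]=1):
  H  [+561.77847 -147.36592 +190.06844]
  H  [+263.02561 +522.06415 +377.43626]
  H  [+0.32059 -0.39273 +1.00000]
B = K⁻¹H; ‖b₁‖=0.799775, ‖b₂‖=0.799775; λ = 2/(‖b₁‖+‖b₂‖) = 1.250351, sign → tz>0 ⇒ λ=+1.250351
r₁ = λ·B[:,0] = (+0.87700,+0.26494,+0.40085); r₂ = λ·B[:,1] = (-0.03847,+0.87028,-0.49105)
r₃ = r₁×r₂ = (-0.47895,+0.41523,+0.77343); SVD([r₁ r₂ r₃]) → R = UVᵀ:
  R  [+0.87700 -0.03847 -0.47895]
  R  [+0.26494 +0.87028 +0.41523]
  R  [+0.40085 -0.49105 +0.77343]
t = (-0.25672, +0.19946, +1.25035) m
tr R = 2.520711; θ = arccos((tr R − 1)/2) = 0.706936 rad = 40.504°
axis k = ((R−Rᵀ)₃₂, (R−Rᵀ)₁₃, (R−Rᵀ)₂₁) / (2 sinθ) = (-0.697662, -0.677285, +0.233566)
rvec = θ·k = (-0.493202, -0.478797, +0.165116)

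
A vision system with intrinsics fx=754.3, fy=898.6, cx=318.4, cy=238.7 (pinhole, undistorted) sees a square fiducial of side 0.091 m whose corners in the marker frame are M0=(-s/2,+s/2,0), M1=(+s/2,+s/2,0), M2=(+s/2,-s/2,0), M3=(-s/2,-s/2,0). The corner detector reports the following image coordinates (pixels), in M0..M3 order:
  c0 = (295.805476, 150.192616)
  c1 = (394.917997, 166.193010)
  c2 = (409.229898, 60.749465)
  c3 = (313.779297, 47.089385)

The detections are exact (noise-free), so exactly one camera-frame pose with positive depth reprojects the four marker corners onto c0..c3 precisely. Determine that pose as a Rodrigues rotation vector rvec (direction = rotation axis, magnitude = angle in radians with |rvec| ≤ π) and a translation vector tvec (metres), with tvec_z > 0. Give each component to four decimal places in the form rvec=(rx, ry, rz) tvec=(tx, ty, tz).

Intrinsics K: fx=754.3, fy=898.6, cx=318.4, cy=238.7
Marker side s = 0.091 m; corners in marker frame (Z=0):
  M0 = (-0.0455, +0.0455, 0)
  M1 = (+0.0455, +0.0455, 0)
  M2 = (+0.0455, -0.0455, 0)
  M3 = (-0.0455, -0.0455, 0)
Detected image corners:
  c0 = (295.805476, 150.192616) px
  c1 = (394.917997, 166.193010) px
  c2 = (409.229898, 60.749465) px
  c3 = (313.779297, 47.089385) px
Planar DLT: solve 8×8 A·h = b for H (H[2,2]=1):
  H  [+1003.77518 -334.52157 +353.19020]
  H  [+143.25108 +1098.65458 +104.94071]
  H  [-0.18348 -0.44410 +1.00000]
B = K⁻¹H; ‖b₁‖=1.435262, ‖b₂‖=1.435262; λ = 2/(‖b₁‖+‖b₂‖) = 0.696737, sign → tz>0 ⇒ λ=+0.696737
r₁ = λ·B[:,0] = (+0.98113,+0.14503,-0.12783); r₂ = λ·B[:,1] = (-0.17838,+0.93404,-0.30942)
r₃ = r₁×r₂ = (+0.07453,+0.32639,+0.94229); SVD([r₁ r₂ r₃]) → R = UVᵀ:
  R  [+0.98113 -0.17838 +0.07453]
  R  [+0.14503 +0.93404 +0.32639]
  R  [-0.12783 -0.30942 +0.94229]
t = (+0.03214, -0.10371, +0.69674) m
tr R = 2.857472; θ = arccos((tr R − 1)/2) = 0.379807 rad = 21.761°
axis k = ((R−Rᵀ)₃₂, (R−Rᵀ)₁₃, (R−Rᵀ)₂₁) / (2 sinθ) = (-0.857481, +0.272916, +0.436168)
rvec = θ·k = (-0.325677, +0.103655, +0.165660)

rvec=(-0.3257, 0.1037, 0.1657) tvec=(0.0321, -0.1037, 0.6967)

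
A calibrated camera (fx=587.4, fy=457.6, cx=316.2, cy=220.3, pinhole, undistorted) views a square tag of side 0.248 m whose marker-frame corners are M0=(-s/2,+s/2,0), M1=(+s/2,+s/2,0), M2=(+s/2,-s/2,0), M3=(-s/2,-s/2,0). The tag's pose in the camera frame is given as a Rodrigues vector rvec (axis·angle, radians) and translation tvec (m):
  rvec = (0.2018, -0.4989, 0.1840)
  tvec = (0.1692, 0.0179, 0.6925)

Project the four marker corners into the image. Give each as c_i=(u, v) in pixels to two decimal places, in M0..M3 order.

c0=(347.46, 306.12) c1=(505.37, 311.01) c2=(558.95, 166.73) c3=(402.32, 132.94)

Intrinsics K: fx=587.4, fy=457.6, cx=316.2, cy=220.3
Marker side s = 0.248 m; corners in marker frame (Z=0):
  M0 = (-0.1240, +0.1240, 0)
  M1 = (+0.1240, +0.1240, 0)
  M2 = (+0.1240, -0.1240, 0)
  M3 = (-0.1240, -0.1240, 0)
rvec = (0.2018, -0.4989, 0.1840), |rvec| = θ = 0.56875 rad = 32.587°
Rodrigues: sinθ=0.53858, 1−cosθ=0.15743; R = I + sinθ·[k]× + (1−cosθ)·[k]×²:
    [+0.86239 -0.22324 -0.45436]
    [+0.12524 +0.96370 -0.23577]
    [+0.49050 +0.14642 +0.85905]
t = (0.1692, 0.0179, 0.6925) m
M0: Pc = R·M0+t = (+0.03458, +0.12187, +0.64983); u = 587.4·(+0.03458)/0.64983 + 316.2 = 347.4597, v = 457.6·(+0.12187)/0.64983 + 220.3 = 306.1180
M1: Pc = R·M1+t = (+0.24846, +0.15293, +0.77148); u = 587.4·(+0.24846)/0.77148 + 316.2 = 505.3726, v = 457.6·(+0.15293)/0.77148 + 220.3 = 311.0096
M2: Pc = R·M2+t = (+0.30382, -0.08607, +0.73517); u = 587.4·(+0.30382)/0.73517 + 316.2 = 558.9512, v = 457.6·(-0.08607)/0.73517 + 220.3 = 166.7267
M3: Pc = R·M3+t = (+0.08994, -0.11713, +0.61352); u = 587.4·(+0.08994)/0.61352 + 316.2 = 402.3152, v = 457.6·(-0.11713)/0.61352 + 220.3 = 132.9380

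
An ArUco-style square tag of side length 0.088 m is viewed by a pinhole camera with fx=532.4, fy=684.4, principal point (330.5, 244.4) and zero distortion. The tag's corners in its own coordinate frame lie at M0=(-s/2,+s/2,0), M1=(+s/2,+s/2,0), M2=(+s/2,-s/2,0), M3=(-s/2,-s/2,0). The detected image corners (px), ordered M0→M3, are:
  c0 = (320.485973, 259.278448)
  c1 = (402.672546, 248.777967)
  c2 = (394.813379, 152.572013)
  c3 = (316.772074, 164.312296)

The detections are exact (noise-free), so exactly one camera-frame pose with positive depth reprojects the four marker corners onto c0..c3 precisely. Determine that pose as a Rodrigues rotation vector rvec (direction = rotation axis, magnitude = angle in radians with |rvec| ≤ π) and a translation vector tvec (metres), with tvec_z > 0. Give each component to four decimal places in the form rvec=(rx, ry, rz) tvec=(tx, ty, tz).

rvec=(-0.3351, 0.1408, -0.0791) tvec=(0.0303, -0.0334, 0.5815)

Intrinsics K: fx=532.4, fy=684.4, cx=330.5, cy=244.4
Marker side s = 0.088 m; corners in marker frame (Z=0):
  M0 = (-0.0440, +0.0440, 0)
  M1 = (+0.0440, +0.0440, 0)
  M2 = (+0.0440, -0.0440, 0)
  M3 = (-0.0440, -0.0440, 0)
Detected image corners:
  c0 = (320.485973, 259.278448) px
  c1 = (402.672546, 248.777967) px
  c2 = (394.813379, 152.572013) px
  c3 = (316.772074, 164.312296) px
Planar DLT: solve 8×8 A·h = b for H (H[2,2]=1):
  H  [+833.03390 -139.82139 +358.23593]
  H  [-170.67956 +968.06461 +205.08358]
  H  [-0.21400 -0.57252 +1.00000]
B = K⁻¹H; ‖b₁‖=1.719678, ‖b₂‖=1.719678; λ = 2/(‖b₁‖+‖b₂‖) = 0.581504, sign → tz>0 ⇒ λ=+0.581504
r₁ = λ·B[:,0] = (+0.98712,-0.10058,-0.12444); r₂ = λ·B[:,1] = (+0.05395,+0.94141,-0.33292)
r₃ = r₁×r₂ = (+0.15064,+0.32192,+0.93471); SVD([r₁ r₂ r₃]) → R = UVᵀ:
  R  [+0.98712 +0.05395 +0.15064]
  R  [-0.10058 +0.94141 +0.32192]
  R  [-0.12444 -0.33292 +0.93471]
t = (+0.03029, -0.03341, +0.58150) m
tr R = 2.863231; θ = arccos((tr R − 1)/2) = 0.371963 rad = 21.312°
axis k = ((R−Rᵀ)₃₂, (R−Rᵀ)₁₃, (R−Rᵀ)₂₁) / (2 sinθ) = (-0.900885, +0.378430, -0.212596)
rvec = θ·k = (-0.335096, +0.140762, -0.079078)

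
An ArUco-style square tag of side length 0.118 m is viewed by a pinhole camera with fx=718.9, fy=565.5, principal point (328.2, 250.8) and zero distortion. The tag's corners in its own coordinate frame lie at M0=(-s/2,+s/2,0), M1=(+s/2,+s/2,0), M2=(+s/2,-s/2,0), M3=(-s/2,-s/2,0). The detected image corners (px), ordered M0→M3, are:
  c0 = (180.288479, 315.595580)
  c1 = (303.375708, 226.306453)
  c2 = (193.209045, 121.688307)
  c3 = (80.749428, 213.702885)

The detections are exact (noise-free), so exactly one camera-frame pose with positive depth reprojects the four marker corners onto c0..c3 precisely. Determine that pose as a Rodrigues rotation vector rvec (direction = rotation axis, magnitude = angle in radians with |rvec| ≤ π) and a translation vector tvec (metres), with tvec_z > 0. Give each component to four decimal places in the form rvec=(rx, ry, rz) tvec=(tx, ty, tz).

Intrinsics K: fx=718.9, fy=565.5, cx=328.2, cy=250.8
Marker side s = 0.118 m; corners in marker frame (Z=0):
  M0 = (-0.0590, +0.0590, 0)
  M1 = (+0.0590, +0.0590, 0)
  M2 = (+0.0590, -0.0590, 0)
  M3 = (-0.0590, -0.0590, 0)
Detected image corners:
  c0 = (180.288479, 315.595580) px
  c1 = (303.375708, 226.306453) px
  c2 = (193.209045, 121.688307) px
  c3 = (80.749428, 213.702885) px
Planar DLT: solve 8×8 A·h = b for H (H[2,2]=1):
  H  [+902.08068 +827.12161 +186.67827]
  H  [-878.63844 +805.07910 +219.69985]
  H  [-0.50239 -0.31745 +1.00000]
B = K⁻¹H; ‖b₁‖=2.055846, ‖b₂‖=2.055846; λ = 2/(‖b₁‖+‖b₂‖) = 0.486418, sign → tz>0 ⇒ λ=+0.486418
r₁ = λ·B[:,0] = (+0.72192,-0.64739,-0.24437); r₂ = λ·B[:,1] = (+0.63014,+0.76098,-0.15441)
r₃ = r₁×r₂ = (+0.28593,-0.04251,+0.95731); SVD([r₁ r₂ r₃]) → R = UVᵀ:
  R  [+0.72192 +0.63014 +0.28593]
  R  [-0.64739 +0.76098 -0.04251]
  R  [-0.24437 -0.15441 +0.95731]
t = (-0.09576, -0.02675, +0.48642) m
tr R = 2.440207; θ = arccos((tr R − 1)/2) = 0.766845 rad = 43.937°
axis k = ((R−Rᵀ)₃₂, (R−Rᵀ)₁₃, (R−Rᵀ)₂₁) / (2 sinθ) = (-0.080636, +0.382133, -0.920583)
rvec = θ·k = (-0.061835, +0.293037, -0.705944)

rvec=(-0.0618, 0.2930, -0.7059) tvec=(-0.0958, -0.0268, 0.4864)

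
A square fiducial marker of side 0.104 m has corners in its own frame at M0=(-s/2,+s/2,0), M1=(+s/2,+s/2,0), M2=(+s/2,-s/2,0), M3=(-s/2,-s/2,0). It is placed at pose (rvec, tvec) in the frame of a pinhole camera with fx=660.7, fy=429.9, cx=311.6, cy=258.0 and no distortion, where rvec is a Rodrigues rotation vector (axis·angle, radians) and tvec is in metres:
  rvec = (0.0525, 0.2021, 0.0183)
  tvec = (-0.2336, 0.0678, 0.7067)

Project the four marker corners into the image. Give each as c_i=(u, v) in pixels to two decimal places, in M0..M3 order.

Intrinsics K: fx=660.7, fy=429.9, cx=311.6, cy=258.0
Marker side s = 0.104 m; corners in marker frame (Z=0):
  M0 = (-0.0520, +0.0520, 0)
  M1 = (+0.0520, +0.0520, 0)
  M2 = (+0.0520, -0.0520, 0)
  M3 = (-0.0520, -0.0520, 0)
rvec = (0.0525, 0.2021, 0.0183), |rvec| = θ = 0.20961 rad = 12.010°
Rodrigues: sinθ=0.20808, 1−cosθ=0.02189; R = I + sinθ·[k]× + (1−cosθ)·[k]×²:
    [+0.97949 -0.01288 +0.20110]
    [+0.02345 +0.99846 -0.05027]
    [-0.20014 +0.05396 +0.97828]
t = (-0.2336, 0.0678, 0.7067) m
M0: Pc = R·M0+t = (-0.28520, +0.11850, +0.71991); u = 660.7·(-0.28520)/0.71991 + 311.6 = 49.8551, v = 429.9·(+0.11850)/0.71991 + 258.0 = 328.7631
M1: Pc = R·M1+t = (-0.18334, +0.12094, +0.69910); u = 660.7·(-0.18334)/0.69910 + 311.6 = 138.3333, v = 429.9·(+0.12094)/0.69910 + 258.0 = 332.3699
M2: Pc = R·M2+t = (-0.18200, +0.01710, +0.69349); u = 660.7·(-0.18200)/0.69349 + 311.6 = 138.2075, v = 429.9·(+0.01710)/0.69349 + 258.0 = 268.6002
M3: Pc = R·M3+t = (-0.28386, +0.01466, +0.71430); u = 660.7·(-0.28386)/0.71430 + 311.6 = 49.0378, v = 429.9·(+0.01466)/0.71430 + 258.0 = 266.8234

c0=(49.86, 328.76) c1=(138.33, 332.37) c2=(138.21, 268.60) c3=(49.04, 266.82)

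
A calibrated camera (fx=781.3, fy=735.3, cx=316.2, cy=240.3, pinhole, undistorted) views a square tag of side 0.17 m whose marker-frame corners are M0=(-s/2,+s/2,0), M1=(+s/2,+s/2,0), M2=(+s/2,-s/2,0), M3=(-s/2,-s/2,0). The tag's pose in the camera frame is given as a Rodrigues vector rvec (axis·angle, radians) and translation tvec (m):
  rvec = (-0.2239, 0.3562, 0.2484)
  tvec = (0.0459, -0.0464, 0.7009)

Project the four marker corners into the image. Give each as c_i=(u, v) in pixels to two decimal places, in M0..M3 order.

c0=(256.49, 257.70) c1=(434.83, 297.45) c2=(483.69, 122.30) c3=(308.21, 98.83)

Intrinsics K: fx=781.3, fy=735.3, cx=316.2, cy=240.3
Marker side s = 0.17 m; corners in marker frame (Z=0):
  M0 = (-0.0850, +0.0850, 0)
  M1 = (+0.0850, +0.0850, 0)
  M2 = (+0.0850, -0.0850, 0)
  M3 = (-0.0850, -0.0850, 0)
rvec = (-0.2239, 0.3562, 0.2484), |rvec| = θ = 0.48858 rad = 27.994°
Rodrigues: sinθ=0.46937, 1−cosθ=0.11700; R = I + sinθ·[k]× + (1−cosθ)·[k]×²:
    [+0.90757 -0.27772 +0.31494]
    [+0.19954 +0.94519 +0.25846]
    [-0.36946 -0.17173 +0.91324]
t = (0.0459, -0.0464, 0.7009) m
M0: Pc = R·M0+t = (-0.05485, +0.01698, +0.71771); u = 781.3·(-0.05485)/0.71771 + 316.2 = 256.4899, v = 735.3·(+0.01698)/0.71771 + 240.3 = 257.6958
M1: Pc = R·M1+t = (+0.09944, +0.05090, +0.65490); u = 781.3·(+0.09944)/0.65490 + 316.2 = 434.8291, v = 735.3·(+0.05090)/0.65490 + 240.3 = 297.4514
M2: Pc = R·M2+t = (+0.14665, -0.10978, +0.68409); u = 781.3·(+0.14665)/0.68409 + 316.2 = 483.6884, v = 735.3·(-0.10978)/0.68409 + 240.3 = 122.3031
M3: Pc = R·M3+t = (-0.00764, -0.14370, +0.74690); u = 781.3·(-0.00764)/0.74690 + 316.2 = 308.2114, v = 735.3·(-0.14370)/0.74690 + 240.3 = 98.8298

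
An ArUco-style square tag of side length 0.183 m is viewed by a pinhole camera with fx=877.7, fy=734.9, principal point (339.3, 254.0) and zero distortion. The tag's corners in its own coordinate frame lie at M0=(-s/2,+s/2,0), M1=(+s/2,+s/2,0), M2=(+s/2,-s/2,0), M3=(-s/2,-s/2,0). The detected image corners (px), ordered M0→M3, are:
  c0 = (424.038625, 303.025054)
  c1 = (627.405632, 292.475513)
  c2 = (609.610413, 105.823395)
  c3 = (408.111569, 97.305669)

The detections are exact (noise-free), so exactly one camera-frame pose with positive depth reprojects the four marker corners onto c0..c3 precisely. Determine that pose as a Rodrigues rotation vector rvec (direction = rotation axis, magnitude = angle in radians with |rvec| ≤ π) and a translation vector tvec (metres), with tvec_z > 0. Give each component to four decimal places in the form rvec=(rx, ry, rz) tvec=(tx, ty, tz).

Intrinsics K: fx=877.7, fy=734.9, cx=339.3, cy=254.0
Marker side s = 0.183 m; corners in marker frame (Z=0):
  M0 = (-0.0915, +0.0915, 0)
  M1 = (+0.0915, +0.0915, 0)
  M2 = (+0.0915, -0.0915, 0)
  M3 = (-0.0915, -0.0915, 0)
Detected image corners:
  c0 = (424.038625, 303.025054) px
  c1 = (627.405632, 292.475513) px
  c2 = (609.610413, 105.823395) px
  c3 = (408.111569, 97.305669) px
Planar DLT: solve 8×8 A·h = b for H (H[2,2]=1):
  H  [+1380.62268 +43.43676 +522.13264]
  H  [+100.83830 +1050.63154 +198.78345]
  H  [+0.53060 -0.09462 +1.00000]
B = K⁻¹H; ‖b₁‖=1.467913, ‖b₂‖=1.467913; λ = 2/(‖b₁‖+‖b₂‖) = 0.681239, sign → tz>0 ⇒ λ=+0.681239
r₁ = λ·B[:,0] = (+0.93185,-0.03146,+0.36147); r₂ = λ·B[:,1] = (+0.05863,+0.99620,-0.06446)
r₃ = r₁×r₂ = (-0.35806,+0.08126,+0.93015); SVD([r₁ r₂ r₃]) → R = UVᵀ:
  R  [+0.93185 +0.05863 -0.35806]
  R  [-0.03146 +0.99620 +0.08126]
  R  [+0.36147 -0.06446 +0.93015]
t = (+0.14191, -0.05118, +0.68124) m
tr R = 2.858204; θ = arccos((tr R − 1)/2) = 0.378819 rad = 21.705°
axis k = ((R−Rᵀ)₃₂, (R−Rᵀ)₁₃, (R−Rᵀ)₂₁) / (2 sinθ) = (-0.197020, -0.972804, -0.121802)
rvec = θ·k = (-0.074635, -0.368516, -0.046141)

rvec=(-0.0746, -0.3685, -0.0461) tvec=(0.1419, -0.0512, 0.6812)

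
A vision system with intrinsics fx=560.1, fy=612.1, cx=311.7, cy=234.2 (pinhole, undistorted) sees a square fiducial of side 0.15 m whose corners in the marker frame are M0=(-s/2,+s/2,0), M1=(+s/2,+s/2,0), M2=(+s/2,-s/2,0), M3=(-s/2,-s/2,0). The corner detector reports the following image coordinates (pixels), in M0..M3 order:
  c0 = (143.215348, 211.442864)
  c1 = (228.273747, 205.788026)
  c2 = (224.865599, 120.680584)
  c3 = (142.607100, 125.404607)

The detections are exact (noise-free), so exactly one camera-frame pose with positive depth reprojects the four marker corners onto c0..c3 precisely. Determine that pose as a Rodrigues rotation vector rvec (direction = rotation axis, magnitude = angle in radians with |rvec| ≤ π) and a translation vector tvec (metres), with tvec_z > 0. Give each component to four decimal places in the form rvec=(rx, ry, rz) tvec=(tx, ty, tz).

rvec=(-0.2319, -0.0521, -0.0707) tvec=(-0.2296, -0.1145, 1.0143)

Intrinsics K: fx=560.1, fy=612.1, cx=311.7, cy=234.2
Marker side s = 0.15 m; corners in marker frame (Z=0):
  M0 = (-0.0750, +0.0750, 0)
  M1 = (+0.0750, +0.0750, 0)
  M2 = (+0.0750, -0.0750, 0)
  M3 = (-0.0750, -0.0750, 0)
Detected image corners:
  c0 = (143.215348, 211.442864) px
  c1 = (228.273747, 205.788026) px
  c2 = (224.865599, 120.680584) px
  c3 = (142.607100, 125.404607) px
Planar DLT: solve 8×8 A·h = b for H (H[2,2]=1):
  H  [+568.44700 -28.05155 +184.90832]
  H  [-24.77666 +533.23747 +165.09703]
  H  [+0.05890 -0.22454 +1.00000]
B = K⁻¹H; ‖b₁‖=0.985905, ‖b₂‖=0.985905; λ = 2/(‖b₁‖+‖b₂‖) = 1.014297, sign → tz>0 ⇒ λ=+1.014297
r₁ = λ·B[:,0] = (+0.99617,-0.06392,+0.05974); r₂ = λ·B[:,1] = (+0.07594,+0.97075,-0.22775)
r₃ = r₁×r₂ = (-0.04344,+0.23141,+0.97189); SVD([r₁ r₂ r₃]) → R = UVᵀ:
  R  [+0.99617 +0.07594 -0.04344]
  R  [-0.06392 +0.97075 +0.23141]
  R  [+0.05974 -0.22775 +0.97189]
t = (-0.22961, -0.11451, +1.01430) m
tr R = 2.938806; θ = arccos((tr R − 1)/2) = 0.248008 rad = 14.210°
axis k = ((R−Rᵀ)₃₂, (R−Rᵀ)₁₃, (R−Rᵀ)₂₁) / (2 sinθ) = (-0.935242, -0.210165, -0.284874)
rvec = θ·k = (-0.231948, -0.052123, -0.070651)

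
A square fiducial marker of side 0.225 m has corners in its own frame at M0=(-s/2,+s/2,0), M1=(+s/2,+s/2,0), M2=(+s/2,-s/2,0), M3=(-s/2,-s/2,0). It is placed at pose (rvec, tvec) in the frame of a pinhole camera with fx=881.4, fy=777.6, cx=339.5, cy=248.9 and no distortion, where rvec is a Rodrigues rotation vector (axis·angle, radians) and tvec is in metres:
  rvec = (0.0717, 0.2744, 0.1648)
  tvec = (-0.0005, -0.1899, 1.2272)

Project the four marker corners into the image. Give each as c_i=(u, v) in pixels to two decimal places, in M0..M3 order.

c0=(252.98, 188.46) c1=(404.57, 210.34) c2=(431.12, 64.64) c3=(275.73, 49.32)

Intrinsics K: fx=881.4, fy=777.6, cx=339.5, cy=248.9
Marker side s = 0.225 m; corners in marker frame (Z=0):
  M0 = (-0.1125, +0.1125, 0)
  M1 = (+0.1125, +0.1125, 0)
  M2 = (+0.1125, -0.1125, 0)
  M3 = (-0.1125, -0.1125, 0)
rvec = (0.0717, 0.2744, 0.1648), |rvec| = θ = 0.32802 rad = 18.794°
Rodrigues: sinθ=0.32217, 1−cosθ=0.05332; R = I + sinθ·[k]× + (1−cosθ)·[k]×²:
    [+0.94923 -0.15211 +0.27536]
    [+0.17161 +0.98399 -0.04801]
    [-0.26365 +0.09283 +0.96014]
t = (-0.0005, -0.1899, 1.2272) m
M0: Pc = R·M0+t = (-0.12440, -0.09851, +1.26730); u = 881.4·(-0.12440)/1.26730 + 339.5 = 252.9801, v = 777.6·(-0.09851)/1.26730 + 248.9 = 188.4576
M1: Pc = R·M1+t = (+0.08918, -0.05989, +1.20798); u = 881.4·(+0.08918)/1.20798 + 339.5 = 404.5669, v = 777.6·(-0.05989)/1.20798 + 248.9 = 210.3448
M2: Pc = R·M2+t = (+0.12340, -0.28129, +1.18710); u = 881.4·(+0.12340)/1.18710 + 339.5 = 431.1232, v = 777.6·(-0.28129)/1.18710 + 248.9 = 64.6406
M3: Pc = R·M3+t = (-0.09018, -0.31991, +1.24642); u = 881.4·(-0.09018)/1.24642 + 339.5 = 275.7324, v = 777.6·(-0.31991)/1.24642 + 248.9 = 49.3212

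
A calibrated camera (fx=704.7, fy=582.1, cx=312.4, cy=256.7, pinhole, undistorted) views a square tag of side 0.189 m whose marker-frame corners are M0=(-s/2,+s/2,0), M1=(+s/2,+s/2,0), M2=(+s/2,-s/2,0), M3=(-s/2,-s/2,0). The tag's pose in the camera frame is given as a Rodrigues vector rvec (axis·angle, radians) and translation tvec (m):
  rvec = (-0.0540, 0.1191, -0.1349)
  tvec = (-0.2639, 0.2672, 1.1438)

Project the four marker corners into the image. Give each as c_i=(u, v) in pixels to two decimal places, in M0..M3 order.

c0=(101.08, 446.04) c1=(213.27, 436.28) c2=(198.97, 338.85) c3=(88.18, 350.33)

Intrinsics K: fx=704.7, fy=582.1, cx=312.4, cy=256.7
Marker side s = 0.189 m; corners in marker frame (Z=0):
  M0 = (-0.0945, +0.0945, 0)
  M1 = (+0.0945, +0.0945, 0)
  M2 = (+0.0945, -0.0945, 0)
  M3 = (-0.0945, -0.0945, 0)
rvec = (-0.0540, 0.1191, -0.1349), |rvec| = θ = 0.18788 rad = 10.765°
Rodrigues: sinθ=0.18678, 1−cosθ=0.01760; R = I + sinθ·[k]× + (1−cosθ)·[k]×²:
    [+0.98386 +0.13090 +0.12203]
    [-0.13731 +0.98947 +0.04567]
    [-0.11477 -0.06169 +0.99147]
t = (-0.2639, 0.2672, 1.1438) m
M0: Pc = R·M0+t = (-0.34450, +0.37368, +1.14882); u = 704.7·(-0.34450)/1.14882 + 312.4 = 101.0762, v = 582.1·(+0.37368)/1.14882 + 256.7 = 446.0428
M1: Pc = R·M1+t = (-0.15856, +0.34773, +1.12712); u = 704.7·(-0.15856)/1.12712 + 312.4 = 213.2681, v = 582.1·(+0.34773)/1.12712 + 256.7 = 436.2837
M2: Pc = R·M2+t = (-0.18330, +0.16072, +1.13878); u = 704.7·(-0.18330)/1.13878 + 312.4 = 198.9733, v = 582.1·(+0.16072)/1.13878 + 256.7 = 338.8527
M3: Pc = R·M3+t = (-0.36924, +0.18667, +1.16048); u = 704.7·(-0.36924)/1.16048 + 312.4 = 88.1758, v = 582.1·(+0.18667)/1.16048 + 256.7 = 350.3350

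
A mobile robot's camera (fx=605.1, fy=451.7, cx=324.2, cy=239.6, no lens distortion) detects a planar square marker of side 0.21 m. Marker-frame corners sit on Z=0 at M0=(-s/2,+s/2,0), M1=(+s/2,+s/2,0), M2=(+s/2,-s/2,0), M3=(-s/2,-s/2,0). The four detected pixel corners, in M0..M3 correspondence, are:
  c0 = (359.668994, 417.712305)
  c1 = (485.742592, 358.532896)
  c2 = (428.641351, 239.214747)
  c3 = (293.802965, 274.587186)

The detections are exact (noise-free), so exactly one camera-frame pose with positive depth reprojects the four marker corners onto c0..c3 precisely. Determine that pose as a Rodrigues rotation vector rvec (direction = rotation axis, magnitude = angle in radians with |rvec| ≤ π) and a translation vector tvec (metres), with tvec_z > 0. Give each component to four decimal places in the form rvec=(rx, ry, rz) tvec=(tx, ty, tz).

rvec=(-0.1535, -0.6064, -0.3077) tvec=(0.0841, 0.1235, 0.6943)

Intrinsics K: fx=605.1, fy=451.7, cx=324.2, cy=239.6
Marker side s = 0.21 m; corners in marker frame (Z=0):
  M0 = (-0.1050, +0.1050, 0)
  M1 = (+0.1050, +0.1050, 0)
  M2 = (+0.1050, -0.1050, 0)
  M3 = (-0.1050, -0.1050, 0)
Detected image corners:
  c0 = (359.668994, 417.712305) px
  c1 = (485.742592, 358.532896) px
  c2 = (428.641351, 239.214747) px
  c3 = (293.802965, 274.587186) px
Planar DLT: solve 8×8 A·h = b for H (H[2,2]=1):
  H  [+949.48149 +261.71458 +397.45626]
  H  [+45.28352 +595.83182 +319.92045]
  H  [+0.83706 -0.07457 +1.00000]
B = K⁻¹H; ‖b₁‖=1.440384, ‖b₂‖=1.440384; λ = 2/(‖b₁‖+‖b₂‖) = 0.694260, sign → tz>0 ⇒ λ=+0.694260
r₁ = λ·B[:,0] = (+0.77802,-0.23866,+0.58114); r₂ = λ·B[:,1] = (+0.32802,+0.94325,-0.05177)
r₃ = r₁×r₂ = (-0.53581,+0.23090,+0.81216); SVD([r₁ r₂ r₃]) → R = UVᵀ:
  R  [+0.77802 +0.32802 -0.53581]
  R  [-0.23866 +0.94325 +0.23090]
  R  [+0.58114 -0.05177 +0.81216]
t = (+0.08405, +0.12345, +0.69426) m
tr R = 2.533429; θ = arccos((tr R − 1)/2) = 0.697089 rad = 39.940°
axis k = ((R−Rᵀ)₃₂, (R−Rᵀ)₁₃, (R−Rᵀ)₂₁) / (2 sinθ) = (-0.220159, -0.869911, -0.441345)
rvec = θ·k = (-0.153470, -0.606405, -0.307657)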